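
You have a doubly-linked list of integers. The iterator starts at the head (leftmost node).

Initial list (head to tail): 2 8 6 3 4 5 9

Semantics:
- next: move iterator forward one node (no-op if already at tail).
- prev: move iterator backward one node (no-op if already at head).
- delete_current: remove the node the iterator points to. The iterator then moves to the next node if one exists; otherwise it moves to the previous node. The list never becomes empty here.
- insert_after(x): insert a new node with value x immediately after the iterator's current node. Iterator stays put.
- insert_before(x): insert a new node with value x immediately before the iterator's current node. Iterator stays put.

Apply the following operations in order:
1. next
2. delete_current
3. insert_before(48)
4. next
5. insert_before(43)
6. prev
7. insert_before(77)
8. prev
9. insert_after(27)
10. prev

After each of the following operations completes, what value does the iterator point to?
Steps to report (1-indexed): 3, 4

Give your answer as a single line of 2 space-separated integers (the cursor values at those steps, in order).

Answer: 6 3

Derivation:
After 1 (next): list=[2, 8, 6, 3, 4, 5, 9] cursor@8
After 2 (delete_current): list=[2, 6, 3, 4, 5, 9] cursor@6
After 3 (insert_before(48)): list=[2, 48, 6, 3, 4, 5, 9] cursor@6
After 4 (next): list=[2, 48, 6, 3, 4, 5, 9] cursor@3
After 5 (insert_before(43)): list=[2, 48, 6, 43, 3, 4, 5, 9] cursor@3
After 6 (prev): list=[2, 48, 6, 43, 3, 4, 5, 9] cursor@43
After 7 (insert_before(77)): list=[2, 48, 6, 77, 43, 3, 4, 5, 9] cursor@43
After 8 (prev): list=[2, 48, 6, 77, 43, 3, 4, 5, 9] cursor@77
After 9 (insert_after(27)): list=[2, 48, 6, 77, 27, 43, 3, 4, 5, 9] cursor@77
After 10 (prev): list=[2, 48, 6, 77, 27, 43, 3, 4, 5, 9] cursor@6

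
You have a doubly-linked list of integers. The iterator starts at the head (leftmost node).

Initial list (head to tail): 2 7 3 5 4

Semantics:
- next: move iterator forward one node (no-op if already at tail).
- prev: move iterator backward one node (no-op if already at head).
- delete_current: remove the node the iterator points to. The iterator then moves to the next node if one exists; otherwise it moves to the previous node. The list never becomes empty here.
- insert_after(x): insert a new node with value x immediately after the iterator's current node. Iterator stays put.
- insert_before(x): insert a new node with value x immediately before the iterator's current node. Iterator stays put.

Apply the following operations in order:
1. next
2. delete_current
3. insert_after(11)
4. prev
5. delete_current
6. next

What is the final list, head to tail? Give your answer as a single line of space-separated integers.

After 1 (next): list=[2, 7, 3, 5, 4] cursor@7
After 2 (delete_current): list=[2, 3, 5, 4] cursor@3
After 3 (insert_after(11)): list=[2, 3, 11, 5, 4] cursor@3
After 4 (prev): list=[2, 3, 11, 5, 4] cursor@2
After 5 (delete_current): list=[3, 11, 5, 4] cursor@3
After 6 (next): list=[3, 11, 5, 4] cursor@11

Answer: 3 11 5 4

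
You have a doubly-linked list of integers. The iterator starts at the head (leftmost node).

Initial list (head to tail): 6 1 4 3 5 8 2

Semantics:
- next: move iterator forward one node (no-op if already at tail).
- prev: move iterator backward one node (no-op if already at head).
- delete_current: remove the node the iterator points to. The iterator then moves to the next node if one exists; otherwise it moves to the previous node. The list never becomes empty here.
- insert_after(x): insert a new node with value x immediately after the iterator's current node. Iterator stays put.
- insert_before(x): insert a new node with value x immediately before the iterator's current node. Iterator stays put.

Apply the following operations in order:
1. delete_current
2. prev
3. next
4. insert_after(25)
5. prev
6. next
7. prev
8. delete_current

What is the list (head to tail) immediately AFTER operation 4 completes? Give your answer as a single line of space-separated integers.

After 1 (delete_current): list=[1, 4, 3, 5, 8, 2] cursor@1
After 2 (prev): list=[1, 4, 3, 5, 8, 2] cursor@1
After 3 (next): list=[1, 4, 3, 5, 8, 2] cursor@4
After 4 (insert_after(25)): list=[1, 4, 25, 3, 5, 8, 2] cursor@4

Answer: 1 4 25 3 5 8 2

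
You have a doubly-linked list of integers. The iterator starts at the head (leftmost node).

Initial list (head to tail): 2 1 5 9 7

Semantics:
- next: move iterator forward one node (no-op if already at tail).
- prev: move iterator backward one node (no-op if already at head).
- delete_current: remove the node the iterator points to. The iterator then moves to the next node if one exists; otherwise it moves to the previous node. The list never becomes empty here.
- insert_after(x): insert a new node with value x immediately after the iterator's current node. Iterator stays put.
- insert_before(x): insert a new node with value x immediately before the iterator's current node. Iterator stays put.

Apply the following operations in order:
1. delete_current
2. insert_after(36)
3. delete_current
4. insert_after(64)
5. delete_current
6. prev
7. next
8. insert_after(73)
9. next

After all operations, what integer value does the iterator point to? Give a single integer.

After 1 (delete_current): list=[1, 5, 9, 7] cursor@1
After 2 (insert_after(36)): list=[1, 36, 5, 9, 7] cursor@1
After 3 (delete_current): list=[36, 5, 9, 7] cursor@36
After 4 (insert_after(64)): list=[36, 64, 5, 9, 7] cursor@36
After 5 (delete_current): list=[64, 5, 9, 7] cursor@64
After 6 (prev): list=[64, 5, 9, 7] cursor@64
After 7 (next): list=[64, 5, 9, 7] cursor@5
After 8 (insert_after(73)): list=[64, 5, 73, 9, 7] cursor@5
After 9 (next): list=[64, 5, 73, 9, 7] cursor@73

Answer: 73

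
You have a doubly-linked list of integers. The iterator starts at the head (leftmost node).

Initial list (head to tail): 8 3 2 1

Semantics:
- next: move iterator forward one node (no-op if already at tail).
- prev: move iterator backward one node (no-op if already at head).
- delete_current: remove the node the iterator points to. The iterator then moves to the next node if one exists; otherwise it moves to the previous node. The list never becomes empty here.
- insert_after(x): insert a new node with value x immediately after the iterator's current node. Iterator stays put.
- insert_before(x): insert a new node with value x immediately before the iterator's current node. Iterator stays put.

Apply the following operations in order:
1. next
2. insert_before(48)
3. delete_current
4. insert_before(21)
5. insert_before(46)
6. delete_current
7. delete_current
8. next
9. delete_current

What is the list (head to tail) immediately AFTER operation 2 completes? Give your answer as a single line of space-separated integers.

After 1 (next): list=[8, 3, 2, 1] cursor@3
After 2 (insert_before(48)): list=[8, 48, 3, 2, 1] cursor@3

Answer: 8 48 3 2 1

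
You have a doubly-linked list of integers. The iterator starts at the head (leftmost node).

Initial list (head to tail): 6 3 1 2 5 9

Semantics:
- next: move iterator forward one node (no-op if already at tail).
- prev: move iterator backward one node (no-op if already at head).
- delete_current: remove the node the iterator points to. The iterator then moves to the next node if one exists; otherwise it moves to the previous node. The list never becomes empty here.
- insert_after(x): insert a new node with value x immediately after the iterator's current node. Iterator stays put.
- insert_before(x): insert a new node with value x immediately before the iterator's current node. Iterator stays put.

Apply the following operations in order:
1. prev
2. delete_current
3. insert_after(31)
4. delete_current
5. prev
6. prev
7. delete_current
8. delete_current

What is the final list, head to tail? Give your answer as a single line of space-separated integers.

After 1 (prev): list=[6, 3, 1, 2, 5, 9] cursor@6
After 2 (delete_current): list=[3, 1, 2, 5, 9] cursor@3
After 3 (insert_after(31)): list=[3, 31, 1, 2, 5, 9] cursor@3
After 4 (delete_current): list=[31, 1, 2, 5, 9] cursor@31
After 5 (prev): list=[31, 1, 2, 5, 9] cursor@31
After 6 (prev): list=[31, 1, 2, 5, 9] cursor@31
After 7 (delete_current): list=[1, 2, 5, 9] cursor@1
After 8 (delete_current): list=[2, 5, 9] cursor@2

Answer: 2 5 9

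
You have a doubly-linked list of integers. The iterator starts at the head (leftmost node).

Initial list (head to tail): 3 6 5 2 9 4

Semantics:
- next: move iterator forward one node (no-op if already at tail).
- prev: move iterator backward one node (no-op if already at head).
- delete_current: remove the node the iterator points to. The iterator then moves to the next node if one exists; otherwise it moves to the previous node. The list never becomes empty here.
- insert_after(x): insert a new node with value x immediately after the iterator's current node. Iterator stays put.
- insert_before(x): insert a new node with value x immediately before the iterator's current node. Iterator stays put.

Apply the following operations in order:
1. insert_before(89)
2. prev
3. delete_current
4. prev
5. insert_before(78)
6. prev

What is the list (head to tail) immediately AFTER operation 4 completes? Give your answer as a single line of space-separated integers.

After 1 (insert_before(89)): list=[89, 3, 6, 5, 2, 9, 4] cursor@3
After 2 (prev): list=[89, 3, 6, 5, 2, 9, 4] cursor@89
After 3 (delete_current): list=[3, 6, 5, 2, 9, 4] cursor@3
After 4 (prev): list=[3, 6, 5, 2, 9, 4] cursor@3

Answer: 3 6 5 2 9 4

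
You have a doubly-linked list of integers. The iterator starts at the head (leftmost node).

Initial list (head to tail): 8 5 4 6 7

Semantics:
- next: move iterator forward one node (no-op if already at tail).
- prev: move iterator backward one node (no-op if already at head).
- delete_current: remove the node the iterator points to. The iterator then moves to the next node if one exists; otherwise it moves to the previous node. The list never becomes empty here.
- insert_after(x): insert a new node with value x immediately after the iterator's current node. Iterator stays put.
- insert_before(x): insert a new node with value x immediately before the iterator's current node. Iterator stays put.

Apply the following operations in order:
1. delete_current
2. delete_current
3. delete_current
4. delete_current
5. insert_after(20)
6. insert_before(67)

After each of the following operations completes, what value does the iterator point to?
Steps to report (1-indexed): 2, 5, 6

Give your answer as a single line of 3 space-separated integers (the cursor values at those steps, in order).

After 1 (delete_current): list=[5, 4, 6, 7] cursor@5
After 2 (delete_current): list=[4, 6, 7] cursor@4
After 3 (delete_current): list=[6, 7] cursor@6
After 4 (delete_current): list=[7] cursor@7
After 5 (insert_after(20)): list=[7, 20] cursor@7
After 6 (insert_before(67)): list=[67, 7, 20] cursor@7

Answer: 4 7 7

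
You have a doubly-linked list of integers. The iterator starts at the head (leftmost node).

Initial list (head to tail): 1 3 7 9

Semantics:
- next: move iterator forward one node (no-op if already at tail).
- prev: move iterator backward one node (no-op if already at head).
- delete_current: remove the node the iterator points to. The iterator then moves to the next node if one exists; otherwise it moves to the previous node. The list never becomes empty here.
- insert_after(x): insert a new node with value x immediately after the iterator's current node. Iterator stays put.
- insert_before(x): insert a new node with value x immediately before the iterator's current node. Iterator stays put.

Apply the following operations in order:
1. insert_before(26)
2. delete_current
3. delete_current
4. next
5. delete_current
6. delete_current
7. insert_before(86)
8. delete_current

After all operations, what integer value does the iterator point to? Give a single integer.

Answer: 86

Derivation:
After 1 (insert_before(26)): list=[26, 1, 3, 7, 9] cursor@1
After 2 (delete_current): list=[26, 3, 7, 9] cursor@3
After 3 (delete_current): list=[26, 7, 9] cursor@7
After 4 (next): list=[26, 7, 9] cursor@9
After 5 (delete_current): list=[26, 7] cursor@7
After 6 (delete_current): list=[26] cursor@26
After 7 (insert_before(86)): list=[86, 26] cursor@26
After 8 (delete_current): list=[86] cursor@86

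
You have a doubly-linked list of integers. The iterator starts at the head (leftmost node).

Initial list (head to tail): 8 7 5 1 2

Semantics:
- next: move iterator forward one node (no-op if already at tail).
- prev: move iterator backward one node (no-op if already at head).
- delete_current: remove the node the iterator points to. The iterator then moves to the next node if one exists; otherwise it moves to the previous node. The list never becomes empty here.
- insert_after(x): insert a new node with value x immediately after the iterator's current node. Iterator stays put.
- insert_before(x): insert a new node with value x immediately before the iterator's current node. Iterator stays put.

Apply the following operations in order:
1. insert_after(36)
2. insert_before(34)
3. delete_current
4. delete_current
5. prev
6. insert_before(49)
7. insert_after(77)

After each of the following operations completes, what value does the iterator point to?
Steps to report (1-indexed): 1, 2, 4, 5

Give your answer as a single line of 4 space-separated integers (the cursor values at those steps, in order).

After 1 (insert_after(36)): list=[8, 36, 7, 5, 1, 2] cursor@8
After 2 (insert_before(34)): list=[34, 8, 36, 7, 5, 1, 2] cursor@8
After 3 (delete_current): list=[34, 36, 7, 5, 1, 2] cursor@36
After 4 (delete_current): list=[34, 7, 5, 1, 2] cursor@7
After 5 (prev): list=[34, 7, 5, 1, 2] cursor@34
After 6 (insert_before(49)): list=[49, 34, 7, 5, 1, 2] cursor@34
After 7 (insert_after(77)): list=[49, 34, 77, 7, 5, 1, 2] cursor@34

Answer: 8 8 7 34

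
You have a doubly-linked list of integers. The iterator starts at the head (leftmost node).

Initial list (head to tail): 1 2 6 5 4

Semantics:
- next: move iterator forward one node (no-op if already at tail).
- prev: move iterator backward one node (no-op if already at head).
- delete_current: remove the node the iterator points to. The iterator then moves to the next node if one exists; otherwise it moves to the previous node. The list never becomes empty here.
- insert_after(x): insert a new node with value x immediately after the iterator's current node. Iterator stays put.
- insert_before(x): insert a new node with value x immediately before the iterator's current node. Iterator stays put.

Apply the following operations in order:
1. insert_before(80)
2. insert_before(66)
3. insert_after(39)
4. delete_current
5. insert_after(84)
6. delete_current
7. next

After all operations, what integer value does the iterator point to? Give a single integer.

After 1 (insert_before(80)): list=[80, 1, 2, 6, 5, 4] cursor@1
After 2 (insert_before(66)): list=[80, 66, 1, 2, 6, 5, 4] cursor@1
After 3 (insert_after(39)): list=[80, 66, 1, 39, 2, 6, 5, 4] cursor@1
After 4 (delete_current): list=[80, 66, 39, 2, 6, 5, 4] cursor@39
After 5 (insert_after(84)): list=[80, 66, 39, 84, 2, 6, 5, 4] cursor@39
After 6 (delete_current): list=[80, 66, 84, 2, 6, 5, 4] cursor@84
After 7 (next): list=[80, 66, 84, 2, 6, 5, 4] cursor@2

Answer: 2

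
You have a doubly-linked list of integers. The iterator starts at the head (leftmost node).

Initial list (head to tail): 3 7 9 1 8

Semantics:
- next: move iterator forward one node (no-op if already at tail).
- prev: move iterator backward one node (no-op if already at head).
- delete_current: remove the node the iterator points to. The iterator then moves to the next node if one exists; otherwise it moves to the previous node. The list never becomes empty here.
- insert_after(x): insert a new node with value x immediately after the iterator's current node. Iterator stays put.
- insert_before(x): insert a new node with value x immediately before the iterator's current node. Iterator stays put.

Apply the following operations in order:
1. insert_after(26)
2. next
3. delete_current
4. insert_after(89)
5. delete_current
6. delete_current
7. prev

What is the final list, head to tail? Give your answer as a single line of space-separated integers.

After 1 (insert_after(26)): list=[3, 26, 7, 9, 1, 8] cursor@3
After 2 (next): list=[3, 26, 7, 9, 1, 8] cursor@26
After 3 (delete_current): list=[3, 7, 9, 1, 8] cursor@7
After 4 (insert_after(89)): list=[3, 7, 89, 9, 1, 8] cursor@7
After 5 (delete_current): list=[3, 89, 9, 1, 8] cursor@89
After 6 (delete_current): list=[3, 9, 1, 8] cursor@9
After 7 (prev): list=[3, 9, 1, 8] cursor@3

Answer: 3 9 1 8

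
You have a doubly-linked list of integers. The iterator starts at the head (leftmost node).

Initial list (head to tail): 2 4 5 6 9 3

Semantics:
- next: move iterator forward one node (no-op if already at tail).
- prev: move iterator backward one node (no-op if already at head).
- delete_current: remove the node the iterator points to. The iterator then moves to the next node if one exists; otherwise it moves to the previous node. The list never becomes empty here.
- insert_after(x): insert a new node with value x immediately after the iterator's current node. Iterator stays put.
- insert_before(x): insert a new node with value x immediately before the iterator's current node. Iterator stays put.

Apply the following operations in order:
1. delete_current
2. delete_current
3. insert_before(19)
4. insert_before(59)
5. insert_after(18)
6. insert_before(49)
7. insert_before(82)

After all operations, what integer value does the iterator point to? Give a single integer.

After 1 (delete_current): list=[4, 5, 6, 9, 3] cursor@4
After 2 (delete_current): list=[5, 6, 9, 3] cursor@5
After 3 (insert_before(19)): list=[19, 5, 6, 9, 3] cursor@5
After 4 (insert_before(59)): list=[19, 59, 5, 6, 9, 3] cursor@5
After 5 (insert_after(18)): list=[19, 59, 5, 18, 6, 9, 3] cursor@5
After 6 (insert_before(49)): list=[19, 59, 49, 5, 18, 6, 9, 3] cursor@5
After 7 (insert_before(82)): list=[19, 59, 49, 82, 5, 18, 6, 9, 3] cursor@5

Answer: 5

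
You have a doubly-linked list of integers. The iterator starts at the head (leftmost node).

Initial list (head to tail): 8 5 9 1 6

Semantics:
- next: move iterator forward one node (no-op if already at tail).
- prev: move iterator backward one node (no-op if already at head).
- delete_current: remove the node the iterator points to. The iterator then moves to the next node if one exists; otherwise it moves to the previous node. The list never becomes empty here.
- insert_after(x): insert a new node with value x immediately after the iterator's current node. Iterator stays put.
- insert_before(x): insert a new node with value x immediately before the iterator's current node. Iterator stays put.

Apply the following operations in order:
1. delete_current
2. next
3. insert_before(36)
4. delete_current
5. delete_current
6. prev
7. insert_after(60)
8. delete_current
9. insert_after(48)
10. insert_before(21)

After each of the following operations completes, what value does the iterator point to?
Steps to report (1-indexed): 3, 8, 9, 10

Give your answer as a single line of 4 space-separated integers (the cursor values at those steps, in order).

After 1 (delete_current): list=[5, 9, 1, 6] cursor@5
After 2 (next): list=[5, 9, 1, 6] cursor@9
After 3 (insert_before(36)): list=[5, 36, 9, 1, 6] cursor@9
After 4 (delete_current): list=[5, 36, 1, 6] cursor@1
After 5 (delete_current): list=[5, 36, 6] cursor@6
After 6 (prev): list=[5, 36, 6] cursor@36
After 7 (insert_after(60)): list=[5, 36, 60, 6] cursor@36
After 8 (delete_current): list=[5, 60, 6] cursor@60
After 9 (insert_after(48)): list=[5, 60, 48, 6] cursor@60
After 10 (insert_before(21)): list=[5, 21, 60, 48, 6] cursor@60

Answer: 9 60 60 60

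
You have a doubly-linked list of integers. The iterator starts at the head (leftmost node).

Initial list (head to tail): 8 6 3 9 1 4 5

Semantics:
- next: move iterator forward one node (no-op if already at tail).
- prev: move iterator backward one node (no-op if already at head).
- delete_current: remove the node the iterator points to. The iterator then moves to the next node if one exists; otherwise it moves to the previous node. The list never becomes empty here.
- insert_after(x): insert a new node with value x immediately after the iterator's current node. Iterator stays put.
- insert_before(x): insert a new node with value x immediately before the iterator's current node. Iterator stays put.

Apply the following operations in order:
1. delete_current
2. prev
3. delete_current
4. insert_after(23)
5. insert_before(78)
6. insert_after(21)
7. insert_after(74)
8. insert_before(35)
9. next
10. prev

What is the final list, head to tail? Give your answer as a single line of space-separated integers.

After 1 (delete_current): list=[6, 3, 9, 1, 4, 5] cursor@6
After 2 (prev): list=[6, 3, 9, 1, 4, 5] cursor@6
After 3 (delete_current): list=[3, 9, 1, 4, 5] cursor@3
After 4 (insert_after(23)): list=[3, 23, 9, 1, 4, 5] cursor@3
After 5 (insert_before(78)): list=[78, 3, 23, 9, 1, 4, 5] cursor@3
After 6 (insert_after(21)): list=[78, 3, 21, 23, 9, 1, 4, 5] cursor@3
After 7 (insert_after(74)): list=[78, 3, 74, 21, 23, 9, 1, 4, 5] cursor@3
After 8 (insert_before(35)): list=[78, 35, 3, 74, 21, 23, 9, 1, 4, 5] cursor@3
After 9 (next): list=[78, 35, 3, 74, 21, 23, 9, 1, 4, 5] cursor@74
After 10 (prev): list=[78, 35, 3, 74, 21, 23, 9, 1, 4, 5] cursor@3

Answer: 78 35 3 74 21 23 9 1 4 5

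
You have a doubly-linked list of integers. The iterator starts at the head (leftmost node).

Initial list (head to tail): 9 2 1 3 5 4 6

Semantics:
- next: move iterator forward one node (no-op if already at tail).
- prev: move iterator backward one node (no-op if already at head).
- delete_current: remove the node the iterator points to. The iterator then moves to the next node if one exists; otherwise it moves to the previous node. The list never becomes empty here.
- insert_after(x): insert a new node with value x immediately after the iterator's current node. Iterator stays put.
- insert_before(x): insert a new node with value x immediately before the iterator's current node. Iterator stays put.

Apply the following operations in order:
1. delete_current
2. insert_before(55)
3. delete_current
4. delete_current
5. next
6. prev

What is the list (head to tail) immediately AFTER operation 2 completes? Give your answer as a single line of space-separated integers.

After 1 (delete_current): list=[2, 1, 3, 5, 4, 6] cursor@2
After 2 (insert_before(55)): list=[55, 2, 1, 3, 5, 4, 6] cursor@2

Answer: 55 2 1 3 5 4 6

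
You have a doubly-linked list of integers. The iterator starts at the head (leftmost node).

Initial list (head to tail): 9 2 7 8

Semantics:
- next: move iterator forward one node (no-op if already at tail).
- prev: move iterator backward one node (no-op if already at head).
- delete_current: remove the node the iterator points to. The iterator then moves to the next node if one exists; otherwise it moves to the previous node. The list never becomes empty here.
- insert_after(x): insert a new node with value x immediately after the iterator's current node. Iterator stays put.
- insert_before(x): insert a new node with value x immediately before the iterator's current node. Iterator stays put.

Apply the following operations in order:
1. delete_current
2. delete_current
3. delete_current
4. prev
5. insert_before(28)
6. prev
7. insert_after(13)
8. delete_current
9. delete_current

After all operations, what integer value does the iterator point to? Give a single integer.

Answer: 8

Derivation:
After 1 (delete_current): list=[2, 7, 8] cursor@2
After 2 (delete_current): list=[7, 8] cursor@7
After 3 (delete_current): list=[8] cursor@8
After 4 (prev): list=[8] cursor@8
After 5 (insert_before(28)): list=[28, 8] cursor@8
After 6 (prev): list=[28, 8] cursor@28
After 7 (insert_after(13)): list=[28, 13, 8] cursor@28
After 8 (delete_current): list=[13, 8] cursor@13
After 9 (delete_current): list=[8] cursor@8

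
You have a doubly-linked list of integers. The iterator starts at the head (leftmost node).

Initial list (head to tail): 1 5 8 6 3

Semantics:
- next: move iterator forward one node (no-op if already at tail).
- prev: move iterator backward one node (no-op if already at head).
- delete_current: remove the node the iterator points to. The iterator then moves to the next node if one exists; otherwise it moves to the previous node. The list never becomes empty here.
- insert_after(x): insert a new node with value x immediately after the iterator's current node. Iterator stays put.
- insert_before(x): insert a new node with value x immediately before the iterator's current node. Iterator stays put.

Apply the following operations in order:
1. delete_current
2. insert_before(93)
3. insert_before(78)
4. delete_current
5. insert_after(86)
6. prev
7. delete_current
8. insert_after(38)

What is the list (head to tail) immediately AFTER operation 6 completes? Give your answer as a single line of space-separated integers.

After 1 (delete_current): list=[5, 8, 6, 3] cursor@5
After 2 (insert_before(93)): list=[93, 5, 8, 6, 3] cursor@5
After 3 (insert_before(78)): list=[93, 78, 5, 8, 6, 3] cursor@5
After 4 (delete_current): list=[93, 78, 8, 6, 3] cursor@8
After 5 (insert_after(86)): list=[93, 78, 8, 86, 6, 3] cursor@8
After 6 (prev): list=[93, 78, 8, 86, 6, 3] cursor@78

Answer: 93 78 8 86 6 3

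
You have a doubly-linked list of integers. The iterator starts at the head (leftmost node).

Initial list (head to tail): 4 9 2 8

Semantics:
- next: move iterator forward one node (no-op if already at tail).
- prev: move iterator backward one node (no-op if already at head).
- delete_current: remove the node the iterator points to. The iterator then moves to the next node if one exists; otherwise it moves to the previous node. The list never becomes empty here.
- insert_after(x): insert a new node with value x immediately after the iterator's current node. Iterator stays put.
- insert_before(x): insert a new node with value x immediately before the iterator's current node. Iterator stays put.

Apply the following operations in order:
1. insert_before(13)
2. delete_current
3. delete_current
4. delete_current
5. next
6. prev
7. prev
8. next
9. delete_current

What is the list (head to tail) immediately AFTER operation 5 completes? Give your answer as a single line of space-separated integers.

After 1 (insert_before(13)): list=[13, 4, 9, 2, 8] cursor@4
After 2 (delete_current): list=[13, 9, 2, 8] cursor@9
After 3 (delete_current): list=[13, 2, 8] cursor@2
After 4 (delete_current): list=[13, 8] cursor@8
After 5 (next): list=[13, 8] cursor@8

Answer: 13 8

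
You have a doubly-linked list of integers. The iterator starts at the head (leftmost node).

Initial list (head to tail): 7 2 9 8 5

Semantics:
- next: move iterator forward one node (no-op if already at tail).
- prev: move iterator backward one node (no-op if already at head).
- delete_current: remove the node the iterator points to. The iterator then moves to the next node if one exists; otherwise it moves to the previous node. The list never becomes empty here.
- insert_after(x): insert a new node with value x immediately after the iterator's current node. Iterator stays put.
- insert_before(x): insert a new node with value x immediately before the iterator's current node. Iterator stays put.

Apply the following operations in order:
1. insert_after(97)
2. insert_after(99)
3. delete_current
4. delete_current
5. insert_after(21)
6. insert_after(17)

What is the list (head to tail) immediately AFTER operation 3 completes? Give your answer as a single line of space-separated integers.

After 1 (insert_after(97)): list=[7, 97, 2, 9, 8, 5] cursor@7
After 2 (insert_after(99)): list=[7, 99, 97, 2, 9, 8, 5] cursor@7
After 3 (delete_current): list=[99, 97, 2, 9, 8, 5] cursor@99

Answer: 99 97 2 9 8 5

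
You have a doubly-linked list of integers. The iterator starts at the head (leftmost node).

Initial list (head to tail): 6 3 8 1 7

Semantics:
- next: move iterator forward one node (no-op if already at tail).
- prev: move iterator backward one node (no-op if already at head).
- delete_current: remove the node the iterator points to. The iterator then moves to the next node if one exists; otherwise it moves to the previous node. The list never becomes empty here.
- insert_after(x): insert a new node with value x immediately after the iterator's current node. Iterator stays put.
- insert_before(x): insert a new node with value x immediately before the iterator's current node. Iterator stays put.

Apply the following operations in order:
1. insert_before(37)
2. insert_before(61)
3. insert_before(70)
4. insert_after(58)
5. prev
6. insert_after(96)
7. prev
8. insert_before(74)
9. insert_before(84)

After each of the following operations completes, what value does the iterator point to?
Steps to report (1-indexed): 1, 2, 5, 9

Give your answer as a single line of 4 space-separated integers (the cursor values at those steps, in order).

Answer: 6 6 70 61

Derivation:
After 1 (insert_before(37)): list=[37, 6, 3, 8, 1, 7] cursor@6
After 2 (insert_before(61)): list=[37, 61, 6, 3, 8, 1, 7] cursor@6
After 3 (insert_before(70)): list=[37, 61, 70, 6, 3, 8, 1, 7] cursor@6
After 4 (insert_after(58)): list=[37, 61, 70, 6, 58, 3, 8, 1, 7] cursor@6
After 5 (prev): list=[37, 61, 70, 6, 58, 3, 8, 1, 7] cursor@70
After 6 (insert_after(96)): list=[37, 61, 70, 96, 6, 58, 3, 8, 1, 7] cursor@70
After 7 (prev): list=[37, 61, 70, 96, 6, 58, 3, 8, 1, 7] cursor@61
After 8 (insert_before(74)): list=[37, 74, 61, 70, 96, 6, 58, 3, 8, 1, 7] cursor@61
After 9 (insert_before(84)): list=[37, 74, 84, 61, 70, 96, 6, 58, 3, 8, 1, 7] cursor@61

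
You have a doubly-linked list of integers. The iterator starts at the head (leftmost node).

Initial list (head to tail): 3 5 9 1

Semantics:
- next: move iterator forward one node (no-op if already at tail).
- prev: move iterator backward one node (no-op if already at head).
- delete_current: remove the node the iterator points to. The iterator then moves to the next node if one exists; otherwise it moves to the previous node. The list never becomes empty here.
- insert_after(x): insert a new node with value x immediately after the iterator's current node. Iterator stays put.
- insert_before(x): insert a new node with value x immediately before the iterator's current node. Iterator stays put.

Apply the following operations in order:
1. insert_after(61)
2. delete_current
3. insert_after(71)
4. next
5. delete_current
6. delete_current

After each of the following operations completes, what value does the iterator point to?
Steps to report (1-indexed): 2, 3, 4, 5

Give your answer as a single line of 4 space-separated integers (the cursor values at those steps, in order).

Answer: 61 61 71 5

Derivation:
After 1 (insert_after(61)): list=[3, 61, 5, 9, 1] cursor@3
After 2 (delete_current): list=[61, 5, 9, 1] cursor@61
After 3 (insert_after(71)): list=[61, 71, 5, 9, 1] cursor@61
After 4 (next): list=[61, 71, 5, 9, 1] cursor@71
After 5 (delete_current): list=[61, 5, 9, 1] cursor@5
After 6 (delete_current): list=[61, 9, 1] cursor@9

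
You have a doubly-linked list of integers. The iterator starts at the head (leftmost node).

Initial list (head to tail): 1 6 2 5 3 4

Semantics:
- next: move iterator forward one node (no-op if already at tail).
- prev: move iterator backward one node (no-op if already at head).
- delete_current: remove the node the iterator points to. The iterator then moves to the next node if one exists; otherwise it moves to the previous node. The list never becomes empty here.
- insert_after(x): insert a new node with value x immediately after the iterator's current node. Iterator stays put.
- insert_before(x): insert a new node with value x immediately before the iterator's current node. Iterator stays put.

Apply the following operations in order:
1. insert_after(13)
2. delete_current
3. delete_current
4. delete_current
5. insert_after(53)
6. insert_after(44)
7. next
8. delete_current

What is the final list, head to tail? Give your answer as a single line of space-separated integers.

Answer: 2 53 5 3 4

Derivation:
After 1 (insert_after(13)): list=[1, 13, 6, 2, 5, 3, 4] cursor@1
After 2 (delete_current): list=[13, 6, 2, 5, 3, 4] cursor@13
After 3 (delete_current): list=[6, 2, 5, 3, 4] cursor@6
After 4 (delete_current): list=[2, 5, 3, 4] cursor@2
After 5 (insert_after(53)): list=[2, 53, 5, 3, 4] cursor@2
After 6 (insert_after(44)): list=[2, 44, 53, 5, 3, 4] cursor@2
After 7 (next): list=[2, 44, 53, 5, 3, 4] cursor@44
After 8 (delete_current): list=[2, 53, 5, 3, 4] cursor@53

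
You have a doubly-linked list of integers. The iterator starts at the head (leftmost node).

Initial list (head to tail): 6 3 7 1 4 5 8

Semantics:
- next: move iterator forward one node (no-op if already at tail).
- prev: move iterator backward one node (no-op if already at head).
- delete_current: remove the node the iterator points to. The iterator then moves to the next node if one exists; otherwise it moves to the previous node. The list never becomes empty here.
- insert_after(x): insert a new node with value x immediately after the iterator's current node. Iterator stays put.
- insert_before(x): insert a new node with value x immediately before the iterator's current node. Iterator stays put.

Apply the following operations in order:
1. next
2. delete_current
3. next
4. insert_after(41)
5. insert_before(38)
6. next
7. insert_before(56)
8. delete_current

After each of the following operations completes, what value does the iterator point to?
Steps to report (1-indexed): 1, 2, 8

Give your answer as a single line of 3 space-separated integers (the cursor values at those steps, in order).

Answer: 3 7 4

Derivation:
After 1 (next): list=[6, 3, 7, 1, 4, 5, 8] cursor@3
After 2 (delete_current): list=[6, 7, 1, 4, 5, 8] cursor@7
After 3 (next): list=[6, 7, 1, 4, 5, 8] cursor@1
After 4 (insert_after(41)): list=[6, 7, 1, 41, 4, 5, 8] cursor@1
After 5 (insert_before(38)): list=[6, 7, 38, 1, 41, 4, 5, 8] cursor@1
After 6 (next): list=[6, 7, 38, 1, 41, 4, 5, 8] cursor@41
After 7 (insert_before(56)): list=[6, 7, 38, 1, 56, 41, 4, 5, 8] cursor@41
After 8 (delete_current): list=[6, 7, 38, 1, 56, 4, 5, 8] cursor@4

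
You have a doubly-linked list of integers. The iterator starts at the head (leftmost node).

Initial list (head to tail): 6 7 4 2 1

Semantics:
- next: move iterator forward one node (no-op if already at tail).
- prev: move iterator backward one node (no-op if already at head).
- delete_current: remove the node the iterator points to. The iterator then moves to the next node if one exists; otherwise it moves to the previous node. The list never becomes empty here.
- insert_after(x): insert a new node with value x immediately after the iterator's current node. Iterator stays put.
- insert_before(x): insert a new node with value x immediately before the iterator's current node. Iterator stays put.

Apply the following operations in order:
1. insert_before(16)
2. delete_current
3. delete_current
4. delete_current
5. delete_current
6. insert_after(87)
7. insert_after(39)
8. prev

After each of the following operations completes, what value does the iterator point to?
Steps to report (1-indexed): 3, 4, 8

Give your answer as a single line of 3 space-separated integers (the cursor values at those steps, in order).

Answer: 4 2 16

Derivation:
After 1 (insert_before(16)): list=[16, 6, 7, 4, 2, 1] cursor@6
After 2 (delete_current): list=[16, 7, 4, 2, 1] cursor@7
After 3 (delete_current): list=[16, 4, 2, 1] cursor@4
After 4 (delete_current): list=[16, 2, 1] cursor@2
After 5 (delete_current): list=[16, 1] cursor@1
After 6 (insert_after(87)): list=[16, 1, 87] cursor@1
After 7 (insert_after(39)): list=[16, 1, 39, 87] cursor@1
After 8 (prev): list=[16, 1, 39, 87] cursor@16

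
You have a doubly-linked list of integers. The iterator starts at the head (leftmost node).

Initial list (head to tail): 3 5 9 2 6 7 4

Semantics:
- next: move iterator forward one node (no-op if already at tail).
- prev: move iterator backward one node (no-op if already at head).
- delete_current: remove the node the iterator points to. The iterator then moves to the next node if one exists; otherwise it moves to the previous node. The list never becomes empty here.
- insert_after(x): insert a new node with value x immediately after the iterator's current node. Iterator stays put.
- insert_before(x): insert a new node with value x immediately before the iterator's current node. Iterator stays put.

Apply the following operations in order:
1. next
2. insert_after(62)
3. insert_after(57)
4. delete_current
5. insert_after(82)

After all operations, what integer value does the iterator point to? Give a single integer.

After 1 (next): list=[3, 5, 9, 2, 6, 7, 4] cursor@5
After 2 (insert_after(62)): list=[3, 5, 62, 9, 2, 6, 7, 4] cursor@5
After 3 (insert_after(57)): list=[3, 5, 57, 62, 9, 2, 6, 7, 4] cursor@5
After 4 (delete_current): list=[3, 57, 62, 9, 2, 6, 7, 4] cursor@57
After 5 (insert_after(82)): list=[3, 57, 82, 62, 9, 2, 6, 7, 4] cursor@57

Answer: 57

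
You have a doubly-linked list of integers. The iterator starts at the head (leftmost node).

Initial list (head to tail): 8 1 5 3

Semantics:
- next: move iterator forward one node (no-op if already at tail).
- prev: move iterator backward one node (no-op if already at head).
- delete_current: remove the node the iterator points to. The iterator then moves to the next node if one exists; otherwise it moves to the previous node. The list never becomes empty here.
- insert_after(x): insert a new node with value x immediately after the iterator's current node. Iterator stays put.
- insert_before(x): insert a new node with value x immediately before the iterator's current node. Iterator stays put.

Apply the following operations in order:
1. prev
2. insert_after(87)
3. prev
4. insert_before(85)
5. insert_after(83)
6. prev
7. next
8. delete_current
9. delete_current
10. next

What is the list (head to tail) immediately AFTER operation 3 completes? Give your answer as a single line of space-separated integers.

After 1 (prev): list=[8, 1, 5, 3] cursor@8
After 2 (insert_after(87)): list=[8, 87, 1, 5, 3] cursor@8
After 3 (prev): list=[8, 87, 1, 5, 3] cursor@8

Answer: 8 87 1 5 3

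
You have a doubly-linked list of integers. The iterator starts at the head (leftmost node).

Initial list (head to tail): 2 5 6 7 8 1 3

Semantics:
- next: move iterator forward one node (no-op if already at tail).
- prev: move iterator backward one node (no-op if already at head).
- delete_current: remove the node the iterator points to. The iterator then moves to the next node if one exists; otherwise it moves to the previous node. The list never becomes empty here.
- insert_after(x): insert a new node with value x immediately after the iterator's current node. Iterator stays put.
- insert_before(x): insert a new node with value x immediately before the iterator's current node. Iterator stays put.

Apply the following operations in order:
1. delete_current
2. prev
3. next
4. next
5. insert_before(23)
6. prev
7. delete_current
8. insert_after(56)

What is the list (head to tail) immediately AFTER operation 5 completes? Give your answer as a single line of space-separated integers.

After 1 (delete_current): list=[5, 6, 7, 8, 1, 3] cursor@5
After 2 (prev): list=[5, 6, 7, 8, 1, 3] cursor@5
After 3 (next): list=[5, 6, 7, 8, 1, 3] cursor@6
After 4 (next): list=[5, 6, 7, 8, 1, 3] cursor@7
After 5 (insert_before(23)): list=[5, 6, 23, 7, 8, 1, 3] cursor@7

Answer: 5 6 23 7 8 1 3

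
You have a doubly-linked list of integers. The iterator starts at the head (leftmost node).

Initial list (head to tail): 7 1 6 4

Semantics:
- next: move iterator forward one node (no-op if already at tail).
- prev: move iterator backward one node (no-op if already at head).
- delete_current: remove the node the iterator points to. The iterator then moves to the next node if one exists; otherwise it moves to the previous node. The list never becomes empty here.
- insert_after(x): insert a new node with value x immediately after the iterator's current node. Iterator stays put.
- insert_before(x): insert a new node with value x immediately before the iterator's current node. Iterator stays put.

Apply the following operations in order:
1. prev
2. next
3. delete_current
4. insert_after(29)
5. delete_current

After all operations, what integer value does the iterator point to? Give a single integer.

Answer: 29

Derivation:
After 1 (prev): list=[7, 1, 6, 4] cursor@7
After 2 (next): list=[7, 1, 6, 4] cursor@1
After 3 (delete_current): list=[7, 6, 4] cursor@6
After 4 (insert_after(29)): list=[7, 6, 29, 4] cursor@6
After 5 (delete_current): list=[7, 29, 4] cursor@29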